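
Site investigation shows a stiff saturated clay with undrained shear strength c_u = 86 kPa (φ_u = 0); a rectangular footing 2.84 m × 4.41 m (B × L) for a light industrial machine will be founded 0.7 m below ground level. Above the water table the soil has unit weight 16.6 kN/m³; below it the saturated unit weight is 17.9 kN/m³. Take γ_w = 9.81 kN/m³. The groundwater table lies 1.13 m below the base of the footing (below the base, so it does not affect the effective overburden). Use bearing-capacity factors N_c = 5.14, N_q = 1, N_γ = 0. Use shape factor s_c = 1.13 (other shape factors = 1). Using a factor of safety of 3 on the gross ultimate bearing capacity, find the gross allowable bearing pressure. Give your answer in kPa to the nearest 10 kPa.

q_all ≈ 170 kPa

Effective surcharge at the founding depth q = γ·D_f = 16.6 × 0.7 = 11.62 kPa.
q_ult = c·N_c·s_c + q·N_q
     = 86 × 5.14 × 1.13 + 11.62 × 1
     = 499.51 + 11.62 = 511.13 kPa.
q_all = 511.13 / 3 = 170.38 kPa.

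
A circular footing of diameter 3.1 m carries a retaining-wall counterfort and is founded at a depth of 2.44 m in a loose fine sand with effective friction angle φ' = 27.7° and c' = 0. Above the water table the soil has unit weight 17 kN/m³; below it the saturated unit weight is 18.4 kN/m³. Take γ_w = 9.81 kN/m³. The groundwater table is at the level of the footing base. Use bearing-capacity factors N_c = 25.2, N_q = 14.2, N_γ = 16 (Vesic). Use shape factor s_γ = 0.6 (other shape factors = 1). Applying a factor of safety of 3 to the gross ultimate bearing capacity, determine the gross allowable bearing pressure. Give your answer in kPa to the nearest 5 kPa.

q_all ≈ 240 kPa

q = γ·D_f = 17 × 2.44 = 41.48 kPa.
For the ½γBN_γ term take γ' = 18.4 − 9.81 = 8.59 kN/m³ (soil below base is submerged).
q·N_q = 41.48 × 14.2 = 589.02 kPa
0.5·γ·B·N_γ·s_γ = 0.5 × 8.59 × 3.1 × 16 × 0.6 = 127.82 kPa
q_ult = 589.02 + 127.82 = 716.84 kPa.
q_all = q_ult / FS = 716.84 / 3 = 238.95 kPa.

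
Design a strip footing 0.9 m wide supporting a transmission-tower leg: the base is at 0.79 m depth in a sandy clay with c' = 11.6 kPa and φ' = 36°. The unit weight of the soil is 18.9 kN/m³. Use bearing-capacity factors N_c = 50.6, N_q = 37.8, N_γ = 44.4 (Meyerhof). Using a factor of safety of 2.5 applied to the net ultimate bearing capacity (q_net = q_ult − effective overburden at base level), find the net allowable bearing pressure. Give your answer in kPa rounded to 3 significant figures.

q = γ·D_f = 18.9 × 0.79 = 14.931 kPa.
c·N_c = 11.6 × 50.6 = 586.96 kPa
q·N_q = 14.931 × 37.8 = 564.39 kPa
0.5·γ·B·N_γ = 0.5 × 18.9 × 0.9 × 44.4 = 377.62 kPa
q_ult = 586.96 + 564.39 + 377.62 = 1529 kPa.
Net ultimate: q_net = 1529 − 14.931 = 1514 kPa.
q_all(net) = 1514 / 2.5 = 605.62 kPa.

q_all(net) ≈ 606 kPa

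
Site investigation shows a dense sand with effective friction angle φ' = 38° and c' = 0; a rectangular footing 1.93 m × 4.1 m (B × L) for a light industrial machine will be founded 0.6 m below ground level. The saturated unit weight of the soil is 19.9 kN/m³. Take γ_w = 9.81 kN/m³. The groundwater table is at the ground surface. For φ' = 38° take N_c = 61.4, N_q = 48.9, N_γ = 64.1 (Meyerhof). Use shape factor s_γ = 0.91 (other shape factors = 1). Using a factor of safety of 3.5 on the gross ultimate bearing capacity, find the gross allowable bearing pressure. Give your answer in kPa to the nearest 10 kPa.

With the water table at the surface the whole profile is submerged: γ' = 19.9 − 9.81 = 10.09 kN/m³, so q = γ'·D_f = 6.054 kPa; the same γ' applies in the ½γBN_γ term.
q_ult = q·N_q + 0.5·γ·B·N_γ·s_γ
     = 6.054 × 48.9 + 0.5 × 10.09 × 1.93 × 64.1 × 0.91
     = 296.04 + 567.96 = 864 kPa.
q_all = 864 / 3.5 = 246.86 kPa.

q_all ≈ 250 kPa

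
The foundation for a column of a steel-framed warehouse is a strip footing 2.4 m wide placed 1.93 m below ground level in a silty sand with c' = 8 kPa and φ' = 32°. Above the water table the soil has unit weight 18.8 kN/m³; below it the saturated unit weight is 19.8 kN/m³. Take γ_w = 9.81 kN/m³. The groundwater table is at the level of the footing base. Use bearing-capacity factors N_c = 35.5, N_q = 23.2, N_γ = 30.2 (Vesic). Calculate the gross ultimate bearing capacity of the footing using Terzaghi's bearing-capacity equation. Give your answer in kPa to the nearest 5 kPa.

q = γ·D_f = 18.8 × 1.93 = 36.284 kPa.
For the ½γBN_γ term take γ' = 19.8 − 9.81 = 9.99 kN/m³ (soil below base is submerged).
c·N_c = 8 × 35.5 = 284 kPa
q·N_q = 36.284 × 23.2 = 841.79 kPa
0.5·γ·B·N_γ = 0.5 × 9.99 × 2.4 × 30.2 = 362.04 kPa
q_ult = 284 + 841.79 + 362.04 = 1487.8 kPa.

q_ult ≈ 1490 kPa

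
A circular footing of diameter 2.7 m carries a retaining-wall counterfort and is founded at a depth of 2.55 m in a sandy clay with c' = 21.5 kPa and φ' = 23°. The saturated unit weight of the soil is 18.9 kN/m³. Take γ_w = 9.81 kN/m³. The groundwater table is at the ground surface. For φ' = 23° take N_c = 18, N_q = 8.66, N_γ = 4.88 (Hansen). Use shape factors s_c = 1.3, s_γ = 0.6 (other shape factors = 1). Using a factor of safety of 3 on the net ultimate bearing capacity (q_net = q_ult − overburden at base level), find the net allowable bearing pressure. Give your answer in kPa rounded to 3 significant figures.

With the water table at the surface the whole profile is submerged: γ' = 18.9 − 9.81 = 9.09 kN/m³, so q = γ'·D_f = 23.179 kPa; the same γ' applies in the ½γBN_γ term.
q_ult = c·N_c·s_c + q·N_q + 0.5·γ·B·N_γ·s_γ
     = 21.5 × 18 × 1.3 + 23.179 × 8.66 + 0.5 × 9.09 × 2.7 × 4.88 × 0.6
     = 503.1 + 200.73 + 35.931 = 739.77 kPa.
q_net = 739.77 − 23.179 = 716.59 kPa.
q_all(net) = 716.59 / 3 = 238.86 kPa.

q_all(net) ≈ 239 kPa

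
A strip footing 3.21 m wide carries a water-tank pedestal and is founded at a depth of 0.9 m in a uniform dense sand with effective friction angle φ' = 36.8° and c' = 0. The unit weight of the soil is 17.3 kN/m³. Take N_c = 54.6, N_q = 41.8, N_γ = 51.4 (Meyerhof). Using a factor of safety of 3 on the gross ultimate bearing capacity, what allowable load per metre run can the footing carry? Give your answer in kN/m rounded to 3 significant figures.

≈ 2220 kN/m

Overburden at base level: q = 17.3 × 0.9 = 15.57 kPa.
Surcharge term q·N_q = 15.57 × 41.8 = 650.83 kPa; self-weight term 0.5·γ·B·N_γ = 0.5 × 17.3 × 3.21 × 51.4 = 1427.2 kPa.
q_ult = 650.83 + 1427.2 = 2078 kPa.
Gross allowable pressure q_all = 2078 / 3 = 692.67 kPa.
Allowable wall load = q_all × B = 692.67 × 3.21 = 2223.5 kN per metre run.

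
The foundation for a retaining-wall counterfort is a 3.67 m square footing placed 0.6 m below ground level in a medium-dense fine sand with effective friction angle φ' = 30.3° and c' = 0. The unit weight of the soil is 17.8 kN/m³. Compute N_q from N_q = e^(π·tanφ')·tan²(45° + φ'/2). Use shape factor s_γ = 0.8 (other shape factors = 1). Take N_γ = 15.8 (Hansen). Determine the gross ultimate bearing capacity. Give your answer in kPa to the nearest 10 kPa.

q_ult ≈ 620 kPa

tan30.3° = 0.5844, so N_q = e^(π×0.5844)·tan²(60.15°) = 6.27 × 3.037 = 19.04.
Overburden at base level: q = 17.8 × 0.6 = 10.68 kPa.
Surcharge term q·N_q = 10.68 × 19.04 = 203.34 kPa; self-weight term 0.5·γ·B·N_γ·s_γ = 0.5 × 17.8 × 3.67 × 15.8 × 0.8 = 412.86 kPa.
q_ult = 203.34 + 412.86 = 616.2 kPa.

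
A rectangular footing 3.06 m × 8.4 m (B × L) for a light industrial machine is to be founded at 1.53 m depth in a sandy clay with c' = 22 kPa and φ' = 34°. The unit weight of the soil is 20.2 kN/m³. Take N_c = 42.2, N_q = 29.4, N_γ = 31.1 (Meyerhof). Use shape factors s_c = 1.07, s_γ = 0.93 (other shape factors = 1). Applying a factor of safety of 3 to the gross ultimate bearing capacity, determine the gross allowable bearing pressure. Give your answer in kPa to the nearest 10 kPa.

Effective surcharge at the founding depth q = γ·D_f = 20.2 × 1.53 = 30.906 kPa.
q_ult = c·N_c·s_c + q·N_q + 0.5·γ·B·N_γ·s_γ
     = 22 × 42.2 × 1.07 + 30.906 × 29.4 + 0.5 × 20.2 × 3.06 × 31.1 × 0.93
     = 993.39 + 908.64 + 893.89 = 2795.9 kPa.
q_all = q_ult / FS = 2795.9 / 3 = 931.97 kPa.

q_all ≈ 930 kPa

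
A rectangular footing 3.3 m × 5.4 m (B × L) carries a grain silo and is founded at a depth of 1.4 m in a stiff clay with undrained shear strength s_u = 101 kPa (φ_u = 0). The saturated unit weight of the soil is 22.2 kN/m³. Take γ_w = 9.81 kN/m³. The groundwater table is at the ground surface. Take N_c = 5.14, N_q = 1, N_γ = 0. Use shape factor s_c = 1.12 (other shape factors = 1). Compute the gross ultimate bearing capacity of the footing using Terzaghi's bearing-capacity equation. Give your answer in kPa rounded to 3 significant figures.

q_ult ≈ 599 kPa

γ' = 22.2 − 9.81 = 12.39 kN/m³ (submerged throughout). q = 12.39 × 1.4 = 17.346 kPa.
c·N_c·s_c = 101 × 5.14 × 1.12 = 581.44 kPa
q·N_q = 17.346 × 1 = 17.346 kPa
q_ult = 581.44 + 17.346 = 598.78 kPa.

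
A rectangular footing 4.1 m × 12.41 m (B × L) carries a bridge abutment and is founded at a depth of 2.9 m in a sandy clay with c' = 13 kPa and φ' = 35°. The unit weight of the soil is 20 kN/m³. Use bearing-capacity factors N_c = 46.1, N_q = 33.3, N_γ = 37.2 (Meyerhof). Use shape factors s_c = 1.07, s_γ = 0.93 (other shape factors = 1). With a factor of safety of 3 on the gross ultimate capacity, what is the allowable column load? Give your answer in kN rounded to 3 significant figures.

P_all ≈ 67700 kN

Overburden at base level: q = 20 × 2.9 = 58 kPa.
Cohesion term c·N_c·s_c = 13 × 46.1 × 1.07 = 641.25 kPa; surcharge term q·N_q = 58 × 33.3 = 1931.4 kPa; self-weight term 0.5·γ·B·N_γ·s_γ = 0.5 × 20 × 4.1 × 37.2 × 0.93 = 1418.4 kPa.
q_ult = 641.25 + 1931.4 + 1418.4 = 3991.1 kPa.
Gross allowable pressure q_all = 3991.1 / 3 = 1330.4 kPa.
Footing area = 50.881 m², so allowable column load = 1330.4 × 50.881 = 67690 kN.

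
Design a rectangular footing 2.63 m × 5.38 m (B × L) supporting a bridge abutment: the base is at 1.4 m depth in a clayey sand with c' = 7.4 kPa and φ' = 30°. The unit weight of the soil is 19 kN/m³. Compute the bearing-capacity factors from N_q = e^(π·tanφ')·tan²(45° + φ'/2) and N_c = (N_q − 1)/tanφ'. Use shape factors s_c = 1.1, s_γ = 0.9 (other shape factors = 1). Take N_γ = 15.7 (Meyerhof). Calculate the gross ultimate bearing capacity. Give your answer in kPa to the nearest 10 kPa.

q_ult ≈ 1090 kPa

tan30° = 0.5774, so N_q = e^(π×0.5774)·tan²(60°) = 6.134 × 3.0 = 18.4.
N_c = (18.4 − 1)/tan30° = 30.14.
Overburden at base level: q = 19 × 1.4 = 26.6 kPa.
Cohesion term c·N_c·s_c = 7.4 × 30.14 × 1.1 = 245.34 kPa; surcharge term q·N_q = 26.6 × 18.401 = 489.47 kPa; self-weight term 0.5·γ·B·N_γ·s_γ = 0.5 × 19 × 2.63 × 15.7 × 0.9 = 353.04 kPa.
q_ult = 245.34 + 489.47 + 353.04 = 1087.8 kPa.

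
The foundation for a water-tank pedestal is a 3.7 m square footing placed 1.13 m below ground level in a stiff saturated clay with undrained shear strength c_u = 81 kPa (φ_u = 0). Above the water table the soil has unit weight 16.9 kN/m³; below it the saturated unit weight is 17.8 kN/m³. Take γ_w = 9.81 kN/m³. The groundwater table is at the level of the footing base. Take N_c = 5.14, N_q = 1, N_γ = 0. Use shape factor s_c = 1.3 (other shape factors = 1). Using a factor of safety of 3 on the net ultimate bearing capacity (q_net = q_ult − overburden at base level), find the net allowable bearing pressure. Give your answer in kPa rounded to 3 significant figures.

q_all(net) ≈ 180 kPa

q = γ·D_f = 16.9 × 1.13 = 19.097 kPa.
c·N_c·s_c = 81 × 5.14 × 1.3 = 541.24 kPa
q·N_q = 19.097 × 1 = 19.097 kPa
q_ult = 541.24 + 19.097 = 560.34 kPa.
q_net = 560.34 − 19.097 = 541.24 kPa.
q_all(net) = 541.24 / 3 = 180.41 kPa.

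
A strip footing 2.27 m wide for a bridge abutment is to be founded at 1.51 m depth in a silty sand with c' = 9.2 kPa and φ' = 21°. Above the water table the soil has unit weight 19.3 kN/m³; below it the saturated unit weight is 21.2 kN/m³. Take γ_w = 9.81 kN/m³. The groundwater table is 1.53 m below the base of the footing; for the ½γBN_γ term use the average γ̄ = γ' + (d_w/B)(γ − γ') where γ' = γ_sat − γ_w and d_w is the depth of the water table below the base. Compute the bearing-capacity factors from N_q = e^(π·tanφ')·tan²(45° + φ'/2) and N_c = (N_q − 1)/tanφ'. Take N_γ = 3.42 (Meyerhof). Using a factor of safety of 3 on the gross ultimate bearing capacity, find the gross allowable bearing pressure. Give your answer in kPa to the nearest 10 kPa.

N_q = e^(π·tan21°)·tan²(55.5°) = 7.07; N_c = (N_q − 1)/tanφ' = 15.81.
q = γ·D_f = 19.3 × 1.51 = 29.143 kPa.
γ' = 11.39 kN/m³; averaging over the depth B below the base, γ̄ = γ' + (d_w/B)(γ − γ') = 16.721 kN/m³.
c·N_c = 9.2 × 15.815 = 145.5 kPa
q·N_q = 29.143 × 7.0708 = 206.06 kPa
0.5·γ·B·N_γ = 0.5 × 16.721 × 2.27 × 3.42 = 64.907 kPa
q_ult = 145.5 + 206.06 + 64.907 = 416.47 kPa.
q_all = 416.47 / 3 = 138.82 kPa.

q_all ≈ 140 kPa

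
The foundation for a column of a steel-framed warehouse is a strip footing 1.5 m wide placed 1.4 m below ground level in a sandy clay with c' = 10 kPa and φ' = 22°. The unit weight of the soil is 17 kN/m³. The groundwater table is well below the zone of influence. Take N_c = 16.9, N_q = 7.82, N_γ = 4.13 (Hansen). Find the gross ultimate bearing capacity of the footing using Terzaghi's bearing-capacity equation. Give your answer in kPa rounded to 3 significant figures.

Effective surcharge at the founding depth q = γ·D_f = 17 × 1.4 = 23.8 kPa.
q_ult = c·N_c + q·N_q + 0.5·γ·B·N_γ
     = 10 × 16.9 + 23.8 × 7.82 + 0.5 × 17 × 1.5 × 4.13
     = 169 + 186.12 + 52.657 = 407.77 kPa.

q_ult ≈ 408 kPa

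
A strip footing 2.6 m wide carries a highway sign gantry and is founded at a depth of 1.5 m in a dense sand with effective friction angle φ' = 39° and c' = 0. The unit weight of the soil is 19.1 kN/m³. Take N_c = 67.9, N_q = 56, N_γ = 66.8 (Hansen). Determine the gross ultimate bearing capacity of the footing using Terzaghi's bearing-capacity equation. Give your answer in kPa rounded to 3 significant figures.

q = γ·D_f = 19.1 × 1.5 = 28.65 kPa.
q·N_q = 28.65 × 56 = 1604.4 kPa
0.5·γ·B·N_γ = 0.5 × 19.1 × 2.6 × 66.8 = 1658.6 kPa
q_ult = 1604.4 + 1658.6 = 3263 kPa.

q_ult ≈ 3260 kPa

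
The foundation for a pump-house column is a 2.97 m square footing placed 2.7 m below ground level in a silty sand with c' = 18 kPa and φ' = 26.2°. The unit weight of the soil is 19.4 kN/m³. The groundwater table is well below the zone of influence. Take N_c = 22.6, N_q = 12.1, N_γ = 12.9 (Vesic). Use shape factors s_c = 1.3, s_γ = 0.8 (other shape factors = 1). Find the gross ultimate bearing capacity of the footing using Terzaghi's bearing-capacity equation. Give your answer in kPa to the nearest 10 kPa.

Overburden at base level: q = 19.4 × 2.7 = 52.38 kPa.
Cohesion term c·N_c·s_c = 18 × 22.6 × 1.3 = 528.84 kPa; surcharge term q·N_q = 52.38 × 12.1 = 633.8 kPa; self-weight term 0.5·γ·B·N_γ·s_γ = 0.5 × 19.4 × 2.97 × 12.9 × 0.8 = 297.31 kPa.
q_ult = 528.84 + 633.8 + 297.31 = 1459.9 kPa.

q_ult ≈ 1460 kPa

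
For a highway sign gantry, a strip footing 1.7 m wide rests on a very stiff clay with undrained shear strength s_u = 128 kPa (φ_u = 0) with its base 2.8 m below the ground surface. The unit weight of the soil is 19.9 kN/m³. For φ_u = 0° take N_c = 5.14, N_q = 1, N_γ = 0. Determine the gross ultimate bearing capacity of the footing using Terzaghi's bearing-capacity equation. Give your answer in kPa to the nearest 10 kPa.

q = γ·D_f = 19.9 × 2.8 = 55.72 kPa.
c·N_c = 128 × 5.14 = 657.92 kPa
q·N_q = 55.72 × 1 = 55.72 kPa
q_ult = 657.92 + 55.72 = 713.64 kPa.

q_ult ≈ 710 kPa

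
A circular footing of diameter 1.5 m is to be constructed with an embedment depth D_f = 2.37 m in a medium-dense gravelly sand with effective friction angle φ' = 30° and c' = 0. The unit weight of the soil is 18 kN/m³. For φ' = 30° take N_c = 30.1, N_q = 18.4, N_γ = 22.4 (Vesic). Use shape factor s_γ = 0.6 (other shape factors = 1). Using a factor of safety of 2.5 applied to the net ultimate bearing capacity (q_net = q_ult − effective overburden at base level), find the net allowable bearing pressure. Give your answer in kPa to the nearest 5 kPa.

Overburden at base level: q = 18 × 2.37 = 42.66 kPa.
Surcharge term q·N_q = 42.66 × 18.4 = 784.94 kPa; self-weight term 0.5·γ·B·N_γ·s_γ = 0.5 × 18 × 1.5 × 22.4 × 0.6 = 181.44 kPa.
q_ult = 784.94 + 181.44 = 966.38 kPa.
Net ultimate: q_net = 966.38 − 42.66 = 923.72 kPa.
q_all(net) = 923.72 / 2.5 = 369.49 kPa.

q_all(net) ≈ 370 kPa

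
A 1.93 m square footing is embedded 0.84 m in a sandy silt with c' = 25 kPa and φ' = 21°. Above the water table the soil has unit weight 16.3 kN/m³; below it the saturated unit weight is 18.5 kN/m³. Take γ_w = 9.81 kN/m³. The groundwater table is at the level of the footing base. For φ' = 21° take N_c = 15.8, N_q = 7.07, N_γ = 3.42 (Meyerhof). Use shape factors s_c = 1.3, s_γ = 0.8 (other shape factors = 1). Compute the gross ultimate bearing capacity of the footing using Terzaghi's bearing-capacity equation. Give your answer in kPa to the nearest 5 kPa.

Effective surcharge at the founding depth q = γ·D_f = 16.3 × 0.84 = 13.692 kPa.
The water table coincides with the base, so in the self-weight term γ → γ' = 8.69 kN/m³.
q_ult = c·N_c·s_c + q·N_q + 0.5·γ·B·N_γ·s_γ
     = 25 × 15.8 × 1.3 + 13.692 × 7.07 + 0.5 × 8.69 × 1.93 × 3.42 × 0.8
     = 513.5 + 96.802 + 22.944 = 633.25 kPa.

q_ult ≈ 635 kPa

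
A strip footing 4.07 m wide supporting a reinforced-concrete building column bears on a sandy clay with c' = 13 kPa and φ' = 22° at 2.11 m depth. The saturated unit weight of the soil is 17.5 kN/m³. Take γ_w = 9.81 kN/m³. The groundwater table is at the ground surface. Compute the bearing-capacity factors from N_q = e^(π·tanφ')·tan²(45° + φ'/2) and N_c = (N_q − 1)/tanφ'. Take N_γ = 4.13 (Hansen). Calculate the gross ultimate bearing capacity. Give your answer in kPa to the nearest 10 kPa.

q_ult ≈ 410 kPa

tan22° = 0.404, so N_q = e^(π×0.404)·tan²(56°) = 3.558 × 2.198 = 7.82.
N_c = (7.82 − 1)/tan22° = 16.88.
With the water table at the surface the whole profile is submerged: γ' = 17.5 − 9.81 = 7.69 kN/m³, so q = γ'·D_f = 16.226 kPa; the same γ' applies in the ½γBN_γ term.
q_ult = c·N_c + q·N_q + 0.5·γ·B·N_γ
     = 13 × 16.883 + 16.226 × 7.8211 + 0.5 × 7.69 × 4.07 × 4.13
     = 219.48 + 126.9 + 64.631 = 411.01 kPa.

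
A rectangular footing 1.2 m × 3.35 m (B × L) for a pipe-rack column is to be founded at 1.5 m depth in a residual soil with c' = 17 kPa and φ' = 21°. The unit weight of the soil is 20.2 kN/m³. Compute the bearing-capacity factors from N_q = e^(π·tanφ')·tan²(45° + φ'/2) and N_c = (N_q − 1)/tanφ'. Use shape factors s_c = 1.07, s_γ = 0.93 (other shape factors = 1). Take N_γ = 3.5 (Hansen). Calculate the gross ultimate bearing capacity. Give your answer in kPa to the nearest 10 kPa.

q_ult ≈ 540 kPa

tan21° = 0.3839, so N_q = e^(π×0.3839)·tan²(55.5°) = 3.34 × 2.117 = 7.07.
N_c = (7.07 − 1)/tan21° = 15.81.
q = γ·D_f = 20.2 × 1.5 = 30.3 kPa.
c·N_c·s_c = 17 × 15.815 × 1.07 = 287.67 kPa
q·N_q = 30.3 × 7.0708 = 214.24 kPa
0.5·γ·B·N_γ·s_γ = 0.5 × 20.2 × 1.2 × 3.5 × 0.93 = 39.451 kPa
q_ult = 287.67 + 214.24 + 39.451 = 541.37 kPa.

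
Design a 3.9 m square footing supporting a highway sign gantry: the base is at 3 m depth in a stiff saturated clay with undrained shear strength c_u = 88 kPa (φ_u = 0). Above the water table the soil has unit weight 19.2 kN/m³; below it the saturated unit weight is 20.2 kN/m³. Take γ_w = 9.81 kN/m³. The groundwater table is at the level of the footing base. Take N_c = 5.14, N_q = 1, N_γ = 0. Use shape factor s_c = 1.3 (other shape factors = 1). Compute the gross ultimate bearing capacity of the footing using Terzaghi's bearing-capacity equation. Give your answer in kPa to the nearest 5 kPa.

q_ult ≈ 645 kPa

Effective surcharge at the founding depth q = γ·D_f = 19.2 × 3 = 57.6 kPa.
q_ult = c·N_c·s_c + q·N_q
     = 88 × 5.14 × 1.3 + 57.6 × 1
     = 588.02 + 57.6 = 645.62 kPa.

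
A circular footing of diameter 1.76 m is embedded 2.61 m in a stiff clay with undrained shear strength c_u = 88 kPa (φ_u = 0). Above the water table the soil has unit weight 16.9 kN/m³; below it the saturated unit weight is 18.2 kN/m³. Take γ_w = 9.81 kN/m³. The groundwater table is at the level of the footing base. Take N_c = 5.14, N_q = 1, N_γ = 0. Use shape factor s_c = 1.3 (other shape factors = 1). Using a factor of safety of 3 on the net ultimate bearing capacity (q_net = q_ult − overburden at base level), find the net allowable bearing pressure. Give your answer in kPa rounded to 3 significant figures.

Overburden at base level: q = 16.9 × 2.61 = 44.109 kPa.
Cohesion term c·N_c·s_c = 88 × 5.14 × 1.3 = 588.02 kPa; surcharge term q·N_q = 44.109 × 1 = 44.109 kPa.
q_ult = 588.02 + 44.109 = 632.12 kPa.
q_net = 632.12 − 44.109 = 588.02 kPa.
q_all(net) = 588.02 / 3 = 196.01 kPa.

q_all(net) ≈ 196 kPa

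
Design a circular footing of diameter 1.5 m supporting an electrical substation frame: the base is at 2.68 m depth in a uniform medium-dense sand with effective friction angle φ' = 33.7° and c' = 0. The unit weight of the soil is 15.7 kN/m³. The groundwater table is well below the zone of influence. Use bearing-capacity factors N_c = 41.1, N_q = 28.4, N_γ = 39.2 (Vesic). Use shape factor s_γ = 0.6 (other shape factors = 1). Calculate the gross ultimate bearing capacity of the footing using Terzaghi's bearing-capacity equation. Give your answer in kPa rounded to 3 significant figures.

Effective surcharge at the founding depth q = γ·D_f = 15.7 × 2.68 = 42.076 kPa.
q_ult = q·N_q + 0.5·γ·B·N_γ·s_γ
     = 42.076 × 28.4 + 0.5 × 15.7 × 1.5 × 39.2 × 0.6
     = 1195 + 276.95 = 1471.9 kPa.

q_ult ≈ 1470 kPa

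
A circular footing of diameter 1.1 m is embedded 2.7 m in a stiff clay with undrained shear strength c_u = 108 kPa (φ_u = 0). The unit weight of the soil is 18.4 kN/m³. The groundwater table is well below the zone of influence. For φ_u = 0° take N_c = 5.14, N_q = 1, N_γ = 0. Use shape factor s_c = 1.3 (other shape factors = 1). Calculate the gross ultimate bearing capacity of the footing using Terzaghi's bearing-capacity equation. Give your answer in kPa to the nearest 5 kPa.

q = γ·D_f = 18.4 × 2.7 = 49.68 kPa.
c·N_c·s_c = 108 × 5.14 × 1.3 = 721.66 kPa
q·N_q = 49.68 × 1 = 49.68 kPa
q_ult = 721.66 + 49.68 = 771.34 kPa.

q_ult ≈ 770 kPa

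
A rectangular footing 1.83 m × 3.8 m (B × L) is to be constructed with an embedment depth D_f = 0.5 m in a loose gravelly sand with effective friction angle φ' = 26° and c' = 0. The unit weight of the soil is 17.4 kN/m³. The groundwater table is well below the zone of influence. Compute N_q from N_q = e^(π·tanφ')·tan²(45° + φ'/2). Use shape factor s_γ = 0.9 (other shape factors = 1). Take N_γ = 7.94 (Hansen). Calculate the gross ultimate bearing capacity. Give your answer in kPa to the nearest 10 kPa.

q_ult ≈ 220 kPa

tan26° = 0.4877, so N_q = e^(π×0.4877)·tan²(58°) = 4.629 × 2.561 = 11.85.
q = γ·D_f = 17.4 × 0.5 = 8.7 kPa.
q·N_q = 8.7 × 11.854 = 103.13 kPa
0.5·γ·B·N_γ·s_γ = 0.5 × 17.4 × 1.83 × 7.94 × 0.9 = 113.77 kPa
q_ult = 103.13 + 113.77 = 216.9 kPa.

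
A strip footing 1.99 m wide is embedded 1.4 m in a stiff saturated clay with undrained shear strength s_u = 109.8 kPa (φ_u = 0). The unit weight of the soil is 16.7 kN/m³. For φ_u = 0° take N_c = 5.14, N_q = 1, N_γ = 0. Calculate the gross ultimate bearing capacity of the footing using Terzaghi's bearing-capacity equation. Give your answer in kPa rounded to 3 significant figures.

q_ult ≈ 588 kPa

Overburden at base level: q = 16.7 × 1.4 = 23.38 kPa.
Cohesion term c·N_c = 109.8 × 5.14 = 564.37 kPa; surcharge term q·N_q = 23.38 × 1 = 23.38 kPa.
q_ult = 564.37 + 23.38 = 587.75 kPa.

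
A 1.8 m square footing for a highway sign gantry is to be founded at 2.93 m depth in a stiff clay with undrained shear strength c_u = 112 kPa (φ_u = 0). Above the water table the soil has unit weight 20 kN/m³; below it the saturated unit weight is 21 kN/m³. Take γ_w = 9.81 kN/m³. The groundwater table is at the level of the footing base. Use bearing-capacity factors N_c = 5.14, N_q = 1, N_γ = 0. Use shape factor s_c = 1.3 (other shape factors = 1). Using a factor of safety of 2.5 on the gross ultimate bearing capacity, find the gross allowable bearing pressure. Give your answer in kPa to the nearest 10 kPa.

q_all ≈ 320 kPa

q = γ·D_f = 20 × 2.93 = 58.6 kPa.
c·N_c·s_c = 112 × 5.14 × 1.3 = 748.38 kPa
q·N_q = 58.6 × 1 = 58.6 kPa
q_ult = 748.38 + 58.6 = 806.98 kPa.
q_all = 806.98 / 2.5 = 322.79 kPa.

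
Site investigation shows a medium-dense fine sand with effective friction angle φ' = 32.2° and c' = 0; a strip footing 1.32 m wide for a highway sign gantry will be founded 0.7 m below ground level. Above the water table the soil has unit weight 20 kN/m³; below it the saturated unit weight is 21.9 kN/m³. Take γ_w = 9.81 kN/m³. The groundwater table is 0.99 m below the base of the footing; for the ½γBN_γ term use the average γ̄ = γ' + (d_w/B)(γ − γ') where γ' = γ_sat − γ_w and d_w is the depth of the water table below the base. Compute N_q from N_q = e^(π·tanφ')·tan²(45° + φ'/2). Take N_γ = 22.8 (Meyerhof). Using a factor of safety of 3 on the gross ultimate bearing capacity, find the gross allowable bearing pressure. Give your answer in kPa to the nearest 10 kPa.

N_q = e^(π·tan32.2°)·tan²(61.1°) = 23.73.
Overburden at base level: q = 20 × 0.7 = 14 kPa.
The water table is 0.99 m below the base (< B = 1.32 m), so the ½γBN_γ term uses γ̄ = γ' + (d_w/B)(γ − γ') = 12.09 + (0.99/1.32)(20 − 12.09) = 18.023 kN/m³.
Surcharge term q·N_q = 14 × 23.728 = 332.2 kPa; self-weight term 0.5·γ·B·N_γ = 0.5 × 18.023 × 1.32 × 22.8 = 271.2 kPa.
q_ult = 332.2 + 271.2 = 603.4 kPa.
q_all = 603.4 / 3 = 201.13 kPa.

q_all ≈ 200 kPa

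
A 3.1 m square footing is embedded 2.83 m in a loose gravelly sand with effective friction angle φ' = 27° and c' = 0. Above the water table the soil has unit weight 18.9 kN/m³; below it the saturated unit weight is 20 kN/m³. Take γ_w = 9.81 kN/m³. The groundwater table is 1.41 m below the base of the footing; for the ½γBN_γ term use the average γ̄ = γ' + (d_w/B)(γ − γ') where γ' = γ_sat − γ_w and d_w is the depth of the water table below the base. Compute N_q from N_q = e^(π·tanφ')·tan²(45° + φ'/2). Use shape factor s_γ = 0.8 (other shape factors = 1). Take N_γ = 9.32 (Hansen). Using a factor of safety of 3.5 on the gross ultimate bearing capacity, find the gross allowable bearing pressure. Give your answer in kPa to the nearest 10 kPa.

q_all ≈ 250 kPa

N_q = e^(π·tan27°)·tan²(58.5°) = 13.2.
Overburden at base level: q = 18.9 × 2.83 = 53.487 kPa.
The water table is 1.41 m below the base (< B = 3.1 m), so the ½γBN_γ term uses γ̄ = γ' + (d_w/B)(γ − γ') = 10.19 + (1.41/3.1)(18.9 − 10.19) = 14.152 kN/m³.
Surcharge term q·N_q = 53.487 × 13.199 = 705.98 kPa; self-weight term 0.5·γ·B·N_γ·s_γ = 0.5 × 14.152 × 3.1 × 9.32 × 0.8 = 163.55 kPa.
q_ult = 705.98 + 163.55 = 869.53 kPa.
q_all = 869.53 / 3.5 = 248.44 kPa.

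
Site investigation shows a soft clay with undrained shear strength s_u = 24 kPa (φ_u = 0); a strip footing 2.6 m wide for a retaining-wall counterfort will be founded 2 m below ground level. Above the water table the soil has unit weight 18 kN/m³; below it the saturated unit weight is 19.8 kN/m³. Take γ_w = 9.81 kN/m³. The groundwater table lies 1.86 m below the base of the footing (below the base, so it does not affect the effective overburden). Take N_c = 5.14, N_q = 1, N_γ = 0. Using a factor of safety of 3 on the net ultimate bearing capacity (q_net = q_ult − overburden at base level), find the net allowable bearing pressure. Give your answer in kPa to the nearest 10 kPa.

q_all(net) ≈ 40 kPa

Overburden at base level: q = 18 × 2 = 36 kPa.
Cohesion term c·N_c = 24 × 5.14 = 123.36 kPa; surcharge term q·N_q = 36 × 1 = 36 kPa.
q_ult = 123.36 + 36 = 159.36 kPa.
q_net = 159.36 − 36 = 123.36 kPa.
q_all(net) = 123.36 / 3 = 41.12 kPa.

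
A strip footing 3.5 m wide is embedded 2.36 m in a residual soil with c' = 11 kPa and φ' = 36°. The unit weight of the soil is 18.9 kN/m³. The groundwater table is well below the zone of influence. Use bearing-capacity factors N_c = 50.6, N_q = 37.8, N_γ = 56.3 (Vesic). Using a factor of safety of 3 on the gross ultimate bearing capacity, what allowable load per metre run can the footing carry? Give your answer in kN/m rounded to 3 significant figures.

Overburden at base level: q = 18.9 × 2.36 = 44.604 kPa.
Cohesion term c·N_c = 11 × 50.6 = 556.6 kPa; surcharge term q·N_q = 44.604 × 37.8 = 1686 kPa; self-weight term 0.5·γ·B·N_γ = 0.5 × 18.9 × 3.5 × 56.3 = 1862.1 kPa.
q_ult = 556.6 + 1686 + 1862.1 = 4104.8 kPa.
Gross allowable pressure q_all = 4104.8 / 3 = 1368.3 kPa.
Allowable wall load = q_all × B = 1368.3 × 3.5 = 4788.9 kN per metre run.

≈ 4790 kN/m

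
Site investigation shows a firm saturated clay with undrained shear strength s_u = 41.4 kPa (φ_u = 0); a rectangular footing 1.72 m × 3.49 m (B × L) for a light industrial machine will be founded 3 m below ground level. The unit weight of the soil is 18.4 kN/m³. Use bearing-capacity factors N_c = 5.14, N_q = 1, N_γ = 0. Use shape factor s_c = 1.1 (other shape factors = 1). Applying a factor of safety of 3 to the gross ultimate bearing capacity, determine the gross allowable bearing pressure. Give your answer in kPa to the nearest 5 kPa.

q_all ≈ 95 kPa

Effective surcharge at the founding depth q = γ·D_f = 18.4 × 3 = 55.2 kPa.
q_ult = c·N_c·s_c + q·N_q
     = 41.4 × 5.14 × 1.1 + 55.2 × 1
     = 234.08 + 55.2 = 289.28 kPa.
q_all = q_ult / FS = 289.28 / 3 = 96.425 kPa.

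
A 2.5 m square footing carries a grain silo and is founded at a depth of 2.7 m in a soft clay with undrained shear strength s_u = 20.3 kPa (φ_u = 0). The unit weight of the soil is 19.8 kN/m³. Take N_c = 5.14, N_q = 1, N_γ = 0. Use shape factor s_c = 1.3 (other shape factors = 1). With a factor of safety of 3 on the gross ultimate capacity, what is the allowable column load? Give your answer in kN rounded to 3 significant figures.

Overburden at base level: q = 19.8 × 2.7 = 53.46 kPa.
Cohesion term c·N_c·s_c = 20.3 × 5.14 × 1.3 = 135.64 kPa; surcharge term q·N_q = 53.46 × 1 = 53.46 kPa.
q_ult = 135.64 + 53.46 = 189.1 kPa.
Gross allowable pressure q_all = 189.1 / 3 = 63.035 kPa.
Footing area = 6.25 m², so allowable column load = 63.035 × 6.25 = 393.97 kN.

P_all ≈ 394 kN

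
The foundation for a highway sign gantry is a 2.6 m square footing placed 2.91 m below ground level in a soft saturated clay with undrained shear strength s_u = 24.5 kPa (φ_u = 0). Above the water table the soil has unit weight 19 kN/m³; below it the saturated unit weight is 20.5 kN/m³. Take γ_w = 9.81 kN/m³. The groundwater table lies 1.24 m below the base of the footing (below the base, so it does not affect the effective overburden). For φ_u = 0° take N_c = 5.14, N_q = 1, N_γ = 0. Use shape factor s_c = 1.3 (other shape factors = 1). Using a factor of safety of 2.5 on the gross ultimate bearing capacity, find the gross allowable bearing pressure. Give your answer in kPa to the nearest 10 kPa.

Effective surcharge at the founding depth q = γ·D_f = 19 × 2.91 = 55.29 kPa.
q_ult = c·N_c·s_c + q·N_q
     = 24.5 × 5.14 × 1.3 + 55.29 × 1
     = 163.71 + 55.29 = 219 kPa.
q_all = 219 / 2.5 = 87.6 kPa.

q_all ≈ 90 kPa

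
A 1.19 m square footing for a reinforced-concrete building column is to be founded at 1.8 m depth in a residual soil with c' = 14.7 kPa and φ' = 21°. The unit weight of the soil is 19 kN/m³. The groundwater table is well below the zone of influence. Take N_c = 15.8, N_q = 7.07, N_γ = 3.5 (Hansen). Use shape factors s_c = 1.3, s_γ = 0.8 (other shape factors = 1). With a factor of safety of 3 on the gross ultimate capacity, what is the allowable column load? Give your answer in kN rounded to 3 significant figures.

Effective surcharge at the founding depth q = γ·D_f = 19 × 1.8 = 34.2 kPa.
q_ult = c·N_c·s_c + q·N_q + 0.5·γ·B·N_γ·s_γ
     = 14.7 × 15.8 × 1.3 + 34.2 × 7.07 + 0.5 × 19 × 1.19 × 3.5 × 0.8
     = 301.94 + 241.79 + 31.654 = 575.39 kPa.
Gross allowable pressure q_all = 575.39 / 3 = 191.8 kPa.
Footing area = 1.4161 m², so allowable column load = 191.8 × 1.4161 = 271.6 kN.

P_all ≈ 272 kN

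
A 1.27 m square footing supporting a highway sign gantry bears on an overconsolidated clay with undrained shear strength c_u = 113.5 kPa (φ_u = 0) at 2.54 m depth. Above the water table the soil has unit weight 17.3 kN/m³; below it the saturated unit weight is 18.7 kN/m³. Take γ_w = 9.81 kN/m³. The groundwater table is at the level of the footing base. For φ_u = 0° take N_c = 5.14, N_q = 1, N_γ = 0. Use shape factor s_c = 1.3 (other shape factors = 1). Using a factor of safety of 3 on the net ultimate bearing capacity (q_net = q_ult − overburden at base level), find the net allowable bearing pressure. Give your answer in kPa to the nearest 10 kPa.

q_all(net) ≈ 250 kPa

Effective surcharge at the founding depth q = γ·D_f = 17.3 × 2.54 = 43.942 kPa.
q_ult = c·N_c·s_c + q·N_q
     = 113.5 × 5.14 × 1.3 + 43.942 × 1
     = 758.41 + 43.942 = 802.35 kPa.
q_net = 802.35 − 43.942 = 758.41 kPa.
q_all(net) = 758.41 / 3 = 252.8 kPa.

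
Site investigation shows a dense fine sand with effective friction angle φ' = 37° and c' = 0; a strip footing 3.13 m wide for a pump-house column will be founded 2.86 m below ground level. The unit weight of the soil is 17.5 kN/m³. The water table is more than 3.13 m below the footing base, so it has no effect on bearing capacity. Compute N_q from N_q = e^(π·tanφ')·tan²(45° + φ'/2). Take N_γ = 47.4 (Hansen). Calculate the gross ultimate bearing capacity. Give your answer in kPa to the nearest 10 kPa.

tan37° = 0.7536, so N_q = e^(π×0.7536)·tan²(63.5°) = 10.669 × 4.023 = 42.92.
Effective surcharge at the founding depth q = γ·D_f = 17.5 × 2.86 = 50.05 kPa.
q_ult = q·N_q + 0.5·γ·B·N_γ
     = 50.05 × 42.92 + 0.5 × 17.5 × 3.13 × 47.4
     = 2148.1 + 1298.2 = 3446.3 kPa.

q_ult ≈ 3450 kPa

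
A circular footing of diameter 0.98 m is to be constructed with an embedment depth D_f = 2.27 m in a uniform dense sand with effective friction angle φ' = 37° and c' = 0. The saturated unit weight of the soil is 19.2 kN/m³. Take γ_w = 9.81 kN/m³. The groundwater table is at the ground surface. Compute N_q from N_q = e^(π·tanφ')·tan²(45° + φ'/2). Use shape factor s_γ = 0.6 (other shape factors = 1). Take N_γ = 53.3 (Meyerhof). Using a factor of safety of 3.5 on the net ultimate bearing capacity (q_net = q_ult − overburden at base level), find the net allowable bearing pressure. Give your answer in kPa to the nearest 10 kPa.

N_q = e^(π·tan37°)·tan²(63.5°) = 42.92.
Water table at ground surface, so effective unit weight γ' = 19.2 − 9.81 = 9.39 kN/m³ is used throughout; overburden q = 9.39 × 2.27 = 21.315 kPa; the same γ' applies in the ½γBN_γ term.
Surcharge term q·N_q = 21.315 × 42.92 = 914.85 kPa; self-weight term 0.5·γ·B·N_γ·s_γ = 0.5 × 9.39 × 0.98 × 53.3 × 0.6 = 147.14 kPa.
q_ult = 914.85 + 147.14 = 1062 kPa.
q_net = 1062 − 21.315 = 1040.7 kPa.
q_all(net) = 1040.7 / 3.5 = 297.34 kPa.

q_all(net) ≈ 300 kPa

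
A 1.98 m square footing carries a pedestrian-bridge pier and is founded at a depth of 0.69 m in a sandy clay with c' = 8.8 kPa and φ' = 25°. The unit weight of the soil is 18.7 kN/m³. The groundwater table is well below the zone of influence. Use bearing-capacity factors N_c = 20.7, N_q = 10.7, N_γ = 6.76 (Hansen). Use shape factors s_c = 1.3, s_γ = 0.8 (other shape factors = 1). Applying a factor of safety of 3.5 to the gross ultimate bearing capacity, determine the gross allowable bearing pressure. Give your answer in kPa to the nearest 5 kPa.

Overburden at base level: q = 18.7 × 0.69 = 12.903 kPa.
Cohesion term c·N_c·s_c = 8.8 × 20.7 × 1.3 = 236.81 kPa; surcharge term q·N_q = 12.903 × 10.7 = 138.06 kPa; self-weight term 0.5·γ·B·N_γ·s_γ = 0.5 × 18.7 × 1.98 × 6.76 × 0.8 = 100.12 kPa.
q_ult = 236.81 + 138.06 + 100.12 = 474.99 kPa.
q_all = q_ult / FS = 474.99 / 3.5 = 135.71 kPa.

q_all ≈ 135 kPa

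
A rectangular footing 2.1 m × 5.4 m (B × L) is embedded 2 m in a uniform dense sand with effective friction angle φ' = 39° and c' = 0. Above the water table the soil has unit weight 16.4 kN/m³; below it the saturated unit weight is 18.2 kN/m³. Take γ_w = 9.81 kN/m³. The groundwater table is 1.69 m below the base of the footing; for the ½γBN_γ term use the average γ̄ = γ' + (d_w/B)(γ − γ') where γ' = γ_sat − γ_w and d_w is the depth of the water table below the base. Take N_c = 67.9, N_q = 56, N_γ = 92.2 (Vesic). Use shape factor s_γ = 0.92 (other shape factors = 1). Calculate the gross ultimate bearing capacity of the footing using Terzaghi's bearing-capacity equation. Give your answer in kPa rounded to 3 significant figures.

Overburden at base level: q = 16.4 × 2 = 32.8 kPa.
The water table is 1.69 m below the base (< B = 2.1 m), so the ½γBN_γ term uses γ̄ = γ' + (d_w/B)(γ − γ') = 8.39 + (1.69/2.1)(16.4 − 8.39) = 14.836 kN/m³.
Surcharge term q·N_q = 32.8 × 56 = 1836.8 kPa; self-weight term 0.5·γ·B·N_γ·s_γ = 0.5 × 14.836 × 2.1 × 92.2 × 0.92 = 1321.4 kPa.
q_ult = 1836.8 + 1321.4 = 3158.2 kPa.

q_ult ≈ 3160 kPa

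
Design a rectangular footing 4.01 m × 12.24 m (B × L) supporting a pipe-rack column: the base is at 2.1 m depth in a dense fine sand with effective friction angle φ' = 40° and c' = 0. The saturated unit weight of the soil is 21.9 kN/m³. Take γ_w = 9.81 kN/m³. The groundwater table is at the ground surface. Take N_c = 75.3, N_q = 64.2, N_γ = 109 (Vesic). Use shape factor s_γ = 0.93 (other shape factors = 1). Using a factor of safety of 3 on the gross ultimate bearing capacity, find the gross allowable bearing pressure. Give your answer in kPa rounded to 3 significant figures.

γ' = 21.9 − 9.81 = 12.09 kN/m³ (submerged throughout). q = 12.09 × 2.1 = 25.389 kPa; the same γ' applies in the ½γBN_γ term.
q·N_q = 25.389 × 64.2 = 1630 kPa
0.5·γ·B·N_γ·s_γ = 0.5 × 12.09 × 4.01 × 109 × 0.93 = 2457.3 kPa
q_ult = 1630 + 2457.3 = 4087.2 kPa.
q_all = 4087.2 / 3 = 1362.4 kPa.

q_all ≈ 1360 kPa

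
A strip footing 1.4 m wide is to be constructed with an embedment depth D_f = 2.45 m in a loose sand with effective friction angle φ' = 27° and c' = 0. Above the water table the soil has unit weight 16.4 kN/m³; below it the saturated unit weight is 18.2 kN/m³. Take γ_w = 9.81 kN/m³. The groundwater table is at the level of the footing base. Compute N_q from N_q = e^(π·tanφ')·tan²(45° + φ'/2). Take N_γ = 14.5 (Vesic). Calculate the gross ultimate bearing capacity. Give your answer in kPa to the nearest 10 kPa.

tan27° = 0.5095, so N_q = e^(π×0.5095)·tan²(58.5°) = 4.957 × 2.663 = 13.2.
Overburden at base level: q = 16.4 × 2.45 = 40.18 kPa.
Below the base the soil is submerged, so the ½γBN_γ term uses γ' = 18.2 − 9.81 = 8.39 kN/m³.
Surcharge term q·N_q = 40.18 × 13.199 = 530.34 kPa; self-weight term 0.5·γ·B·N_γ = 0.5 × 8.39 × 1.4 × 14.5 = 85.158 kPa.
q_ult = 530.34 + 85.158 = 615.5 kPa.

q_ult ≈ 620 kPa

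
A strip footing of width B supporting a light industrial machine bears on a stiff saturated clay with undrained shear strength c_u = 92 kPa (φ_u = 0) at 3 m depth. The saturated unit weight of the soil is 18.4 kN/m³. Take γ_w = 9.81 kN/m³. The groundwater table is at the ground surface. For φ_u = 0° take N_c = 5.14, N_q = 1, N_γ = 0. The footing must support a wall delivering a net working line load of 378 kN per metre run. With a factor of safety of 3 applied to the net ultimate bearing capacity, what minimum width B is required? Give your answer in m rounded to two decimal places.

B = 2.40 m

Water table at ground surface, so effective unit weight γ' = 18.4 − 9.81 = 8.59 kN/m³ is used throughout; overburden q = 8.59 × 3 = 25.77 kPa.
Cohesion term c·N_c = 92 × 5.14 = 472.88 kPa; surcharge term q·N_q = 25.77 × 1 = 25.77 kPa.
q_ult = 472.88 + 25.77 = 498.65 kPa.
For φ = 0 the ½γBN_γ term vanishes, so q_ult is independent of B. q_net = 498.65 − 25.77 = 472.88 kPa; q_all(net) = 472.88/3 = 157.63 kPa.
Required width B = w / q_all(net) = 378 / 157.63 = 2.398 m.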